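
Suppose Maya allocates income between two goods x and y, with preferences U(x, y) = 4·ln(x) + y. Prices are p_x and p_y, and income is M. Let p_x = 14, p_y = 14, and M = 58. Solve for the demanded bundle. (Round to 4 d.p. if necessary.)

Set MRS = p_x/p_y: (4/x)/1 = p_x/p_y.
So x*(p_x,p_y) = 4·p_y/p_x, independent of income; and y* = (M − 4·p_y)/p_y.
At the given prices: x* = 4·14/14 = 4, and y* = 0.1429.

x* = 4, y* = 0.1429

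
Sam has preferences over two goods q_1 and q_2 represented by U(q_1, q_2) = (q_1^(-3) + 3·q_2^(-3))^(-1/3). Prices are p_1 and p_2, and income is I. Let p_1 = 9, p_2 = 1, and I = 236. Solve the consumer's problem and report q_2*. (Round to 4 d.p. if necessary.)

MU_q_1 ∝ q_1^(-4), MU_q_2 ∝ 3·q_2^(-4), so MRS = (1/3)·(q_2/q_1)^(4) = p_1/p_2.
Hence q_2/q_1 = (3·p_1/p_2)^(1/(4)), i.e. raised to the 0.25 power.
Substitute q_2 = (q_2/q_1)·q_1 into the budget: q_1* = I/(p_1 + p_2·(q_2/q_1)).
Numerically q_2/q_1 = 2.279507, so q_1* = 236/(9 + 1·2.279507) = 20.9229 and q_2* = 2.279507·20.9229 = 47.6939.

q_2* = 47.6939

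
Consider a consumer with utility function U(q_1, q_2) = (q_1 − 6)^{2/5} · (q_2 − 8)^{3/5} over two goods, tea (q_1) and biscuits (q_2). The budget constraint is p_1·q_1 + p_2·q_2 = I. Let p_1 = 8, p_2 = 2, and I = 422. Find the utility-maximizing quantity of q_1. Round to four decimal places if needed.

This is Cobb-Douglas in (q_1−6, q_2−8): tangency gives 0.4·p_2·(q_2−8) = 0.6·p_1·(q_1−6).
Substituting into the budget: q_1* = 6 + 0.4·(I − 6·p_1 − 8·p_2)/p_1, and q_2* = 8 + 0.6·(…)/p_2.
Discretionary income = 422 − 6·8 − 8·2 = 358; q_1* = 6 + 0.4·358/8 = 23.9.

q_1* = 23.9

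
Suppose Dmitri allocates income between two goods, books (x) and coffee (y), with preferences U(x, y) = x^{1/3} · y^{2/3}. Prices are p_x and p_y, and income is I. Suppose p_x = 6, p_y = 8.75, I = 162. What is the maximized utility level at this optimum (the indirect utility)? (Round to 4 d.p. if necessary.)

The MRS is (1/2)·y/x. Set MRS = p_x/p_y.
Rearranging, p_y·y = 2·p_x·x. Substituting into the budget gives p_x·x·(1 + 2) = I.
Demand: x*(p_x,p_y,I) = 1/3·I/p_x and y* = 2/3·I/p_y.
At p_x=6, p_y=8.75, I=162: x* = 1/3·162/6 = 9, y* = 12.3429.
Utility at the optimum: U(9, 12.3429) = 11.1094.

V = 11.1094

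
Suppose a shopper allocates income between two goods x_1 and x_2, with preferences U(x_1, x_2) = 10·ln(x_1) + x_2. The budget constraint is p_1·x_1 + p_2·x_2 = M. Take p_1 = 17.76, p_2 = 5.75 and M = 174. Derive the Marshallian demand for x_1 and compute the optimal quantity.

At the given prices: x_1* = 10·5.75/17.76 = 3.2376.

x_1* = 3.2376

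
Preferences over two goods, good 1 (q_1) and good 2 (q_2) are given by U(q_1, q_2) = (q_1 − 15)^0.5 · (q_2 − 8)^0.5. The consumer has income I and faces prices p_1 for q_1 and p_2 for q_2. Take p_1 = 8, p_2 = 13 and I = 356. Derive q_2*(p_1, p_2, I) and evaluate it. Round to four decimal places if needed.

q_2* = 13.0769

After buying the subsistence bundle (15, 8), a share 0.5 of the remaining income goes to q_1: q_1* = 15 + 0.5·(I − 15p_1 − 8p_2)/p_1.
Discretionary income = 356 − 15·8 − 8·13 = 132; q_2* = 8 + 0.5·132/13 = 13.0769.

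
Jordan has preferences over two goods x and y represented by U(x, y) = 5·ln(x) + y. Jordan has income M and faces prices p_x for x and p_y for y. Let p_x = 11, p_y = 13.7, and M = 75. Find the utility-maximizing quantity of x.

Set MRS = p_x/p_y: (5/x)/1 = p_x/p_y.
So x*(p_x,p_y) = 5·p_y/p_x, independent of income; and y* = (M − 5·p_y)/p_y.
At the given prices: x* = 5·13.7/11 = 6.2273.

x* = 6.2273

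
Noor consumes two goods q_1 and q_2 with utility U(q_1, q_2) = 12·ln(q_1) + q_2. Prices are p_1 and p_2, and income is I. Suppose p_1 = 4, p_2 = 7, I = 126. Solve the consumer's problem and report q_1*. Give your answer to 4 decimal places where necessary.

MU_q_1 = 12/q_1, MU_q_2 = 1. Tangency: 12/q_1 = p_1/p_2.
So q_1*(p_1,p_2) = 12·p_2/p_1, independent of income; and q_2* = (I − 12·p_2)/p_2.
At the given prices: q_1* = 12·7/4 = 21.

q_1* = 21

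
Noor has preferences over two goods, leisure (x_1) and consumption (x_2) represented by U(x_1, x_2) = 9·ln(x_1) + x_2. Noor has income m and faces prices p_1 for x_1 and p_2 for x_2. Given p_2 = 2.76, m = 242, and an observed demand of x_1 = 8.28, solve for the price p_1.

p_1 = 3

Set MRS = p_1/p_2: (9/x_1)/1 = p_1/p_2.
So x_1*(p_1,p_2) = 9·p_2/p_1, independent of income; and x_2* = (m − 9·p_2)/p_2.
Set x_1* = 8.28 in the demand function and solve for p_1: p_1 = 3.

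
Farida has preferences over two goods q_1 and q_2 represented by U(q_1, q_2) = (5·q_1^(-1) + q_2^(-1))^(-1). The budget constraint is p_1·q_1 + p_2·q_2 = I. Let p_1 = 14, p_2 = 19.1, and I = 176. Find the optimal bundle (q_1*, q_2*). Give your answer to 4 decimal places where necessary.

MU_q_1 ∝ 5·q_1^(-2), MU_q_2 ∝ q_2^(-2), so MRS = 5·(q_2/q_1)^(2) = p_1/p_2.
Solve for the ratio: q_2/q_1 = [(1/5)·p_1/p_2]^(0.5).
With the ratio pinned down, the budget gives q_1* = I/(p_1 + p_2·(q_2/q_1)) and q_2* = (q_2/q_1)·q_1*.
Numerically q_2/q_1 = 0.38288, so q_1* = 176/(14 + 19.1·0.38288) = 8.2579 and q_2* = 0.38288·8.2579 = 3.1618.

q_1* = 8.2579, q_2* = 3.1618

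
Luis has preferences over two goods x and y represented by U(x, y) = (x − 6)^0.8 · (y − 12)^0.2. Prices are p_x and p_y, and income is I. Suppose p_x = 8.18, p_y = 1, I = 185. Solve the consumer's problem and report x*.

This is Cobb-Douglas in (x−6, y−12): tangency gives 0.8·p_y·(y−12) = 0.2·p_x·(x−6).
After buying the subsistence bundle (6, 12), a share 0.8 of the remaining income goes to x: x* = 6 + 0.8·(I − 6p_x − 12p_y)/p_x.
Discretionary income = 185 − 6·8.18 − 12·1 = 123.92; x* = 6 + 0.8·123.92/8.18 = 18.1193.

x* = 18.1193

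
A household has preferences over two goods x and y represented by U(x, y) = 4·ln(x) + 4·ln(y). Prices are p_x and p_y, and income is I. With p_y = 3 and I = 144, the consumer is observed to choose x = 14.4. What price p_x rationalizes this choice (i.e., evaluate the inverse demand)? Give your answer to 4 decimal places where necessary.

MU_x/MU_y = (4·y)/(4·x); tangency sets this equal to p_x/p_y.
Rearranging, p_y·y = p_x·x. Substituting into the budget gives p_x·x·(1 + 1) = I.
Demand: x*(p_x,p_y,I) = 0.5·I/p_x and y* = 0.5·I/p_y.
Set x* = 14.4 in the demand function and solve for p_x: p_x = 5.

p_x = 5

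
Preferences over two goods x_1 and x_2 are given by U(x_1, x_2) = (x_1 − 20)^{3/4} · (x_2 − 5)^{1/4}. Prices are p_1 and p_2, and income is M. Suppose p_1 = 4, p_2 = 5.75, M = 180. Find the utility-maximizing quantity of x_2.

x_2* = 8.0978

This is Cobb-Douglas in (x_1−20, x_2−5): tangency gives 0.75·p_2·(x_2−5) = 0.25·p_1·(x_1−20).
Substituting into the budget: x_1* = 20 + 0.75·(M − 20·p_1 − 5·p_2)/p_1, and x_2* = 5 + 0.25·(…)/p_2.
Discretionary income = 180 − 20·4 − 5·5.75 = 71.25; x_2* = 5 + 0.25·71.25/5.75 = 8.0978.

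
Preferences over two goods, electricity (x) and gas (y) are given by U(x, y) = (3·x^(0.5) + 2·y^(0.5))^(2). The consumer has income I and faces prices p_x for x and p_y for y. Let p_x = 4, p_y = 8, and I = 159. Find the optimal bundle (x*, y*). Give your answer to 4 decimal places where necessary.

x* = 32.5227, y* = 3.6136

MRS = MU_x/MU_y = (3/2)·(y/x)^(0.5). Set equal to p_x/p_y.
Hence y/x = ((2/3)·p_x/p_y)^(1/(0.5)), i.e. raised to the 2 power.
With the ratio pinned down, the budget gives x* = I/(p_x + p_y·(y/x)) and y* = (y/x)·x*.
Numerically y/x = 0.111111, so x* = 159/(4 + 8·0.111111) = 32.5227 and y* = 0.111111·32.5227 = 3.6136.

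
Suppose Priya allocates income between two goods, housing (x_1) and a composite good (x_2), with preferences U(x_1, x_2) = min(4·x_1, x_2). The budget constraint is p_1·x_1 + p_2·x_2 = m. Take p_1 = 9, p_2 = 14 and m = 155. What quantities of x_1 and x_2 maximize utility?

x_1* = 2.3846, x_2* = 9.5385

Demand: x_1*(p_1,p_2,m) = m/(p_1 + 4·p_2), x_2* = 4·m/(p_1 + 4·p_2).
Here 9 + 4·14 = 65, giving x_1* = 2.3846 and x_2* = 9.5385.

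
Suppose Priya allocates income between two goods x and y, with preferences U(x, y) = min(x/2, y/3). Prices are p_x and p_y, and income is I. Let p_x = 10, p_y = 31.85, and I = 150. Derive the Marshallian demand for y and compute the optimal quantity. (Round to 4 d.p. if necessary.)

Leontief preferences: the optimum is at the kink where x/2 = y/3, i.e. y = (3/2)·x.
Budget: p_x·x + p_y·(3/2)·x = I, so (2·p_x + 3·p_y)·x = 2·I.
Demand: x*(p_x,p_y,I) = 2·I/(2·p_x + 3·p_y), y* = 3·I/(2·p_x + 3·p_y).
Here 2·10 + 3·31.85 = 115.55, giving y* = 3.8944.

y* = 3.8944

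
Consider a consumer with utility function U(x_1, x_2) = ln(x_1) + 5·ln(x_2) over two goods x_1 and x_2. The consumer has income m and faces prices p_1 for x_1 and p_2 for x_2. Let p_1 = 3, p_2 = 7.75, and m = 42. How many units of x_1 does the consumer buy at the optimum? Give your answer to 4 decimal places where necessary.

Demand: x_1*(p_1,p_2,m) = 1/6·m/p_1 and x_2* = 5/6·m/p_2.
At p_1=3, p_2=7.75, m=42: x_1* = 1/6·42/3 = 2.3333.

x_1* = 2.3333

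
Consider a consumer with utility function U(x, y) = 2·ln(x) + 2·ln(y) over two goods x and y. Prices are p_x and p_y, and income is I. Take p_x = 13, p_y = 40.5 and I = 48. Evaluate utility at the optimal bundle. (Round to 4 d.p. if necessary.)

MU_x/MU_y = (2·y)/(2·x); tangency sets this equal to p_x/p_y.
So 2·p_y·y = 2·p_x·x; combined with the budget, a share 0.5 of income goes to x.
Demand: x*(p_x,p_y,I) = 0.5·I/p_x and y* = 0.5·I/p_y.
At p_x=13, p_y=40.5, I=48: x* = 0.5·48/13 = 1.8462, y* = 0.5926.
Utility at the optimum: U(1.8462, 0.5926) = 0.1797.

V = 0.1797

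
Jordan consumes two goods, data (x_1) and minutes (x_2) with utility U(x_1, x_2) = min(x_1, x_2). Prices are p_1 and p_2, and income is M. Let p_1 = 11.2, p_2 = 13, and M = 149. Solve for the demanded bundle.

With perfect complements, no substitution: consume in ratio x_1:x_2 = 1:1.
Budget: p_1·x_1 + p_2·x_1 = M, so (p_1 + p_2)·x_1 = M.
Demand: x_1*(p_1,p_2,M) = M/(p_1 + p_2), x_2* = M/(p_1 + p_2).
Here 11.2 + 13 = 24.2, giving x_1* = 6.157 and x_2* = 6.157.

x_1* = 6.157, x_2* = 6.157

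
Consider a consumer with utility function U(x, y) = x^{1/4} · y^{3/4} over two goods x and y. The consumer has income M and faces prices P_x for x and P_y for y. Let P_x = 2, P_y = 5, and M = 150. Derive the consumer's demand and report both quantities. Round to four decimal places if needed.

The MRS is (1/3)·y/x. Set MRS = P_x/P_y.
So 0.25·P_y·y = 0.75·P_x·x; combined with the budget, a share 0.25 of income goes to x.
Demand: x*(P_x,P_y,M) = 0.25·M/P_x and y* = 0.75·M/P_y.
At P_x=2, P_y=5, M=150: x* = 0.25·150/2 = 18.75, y* = 22.5.

x* = 18.75, y* = 22.5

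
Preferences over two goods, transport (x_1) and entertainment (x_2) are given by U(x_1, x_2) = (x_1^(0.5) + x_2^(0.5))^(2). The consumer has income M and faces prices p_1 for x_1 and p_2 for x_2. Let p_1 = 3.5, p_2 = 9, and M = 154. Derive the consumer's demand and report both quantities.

MU_x_1 ∝ x_1^(-0.5), MU_x_2 ∝ x_2^(-0.5), so MRS = (x_2/x_1)^(0.5) = p_1/p_2.
Solve for the ratio: x_2/x_1 = [p_1/p_2]^(2).
Substitute x_2 = (x_2/x_1)·x_1 into the budget: x_1* = M/(p_1 + p_2·(x_2/x_1)).
Numerically x_2/x_1 = 0.151235, so x_1* = 154/(3.5 + 9·0.151235) = 31.68 and x_2* = 0.151235·31.68 = 4.7911.

x_1* = 31.68, x_2* = 4.7911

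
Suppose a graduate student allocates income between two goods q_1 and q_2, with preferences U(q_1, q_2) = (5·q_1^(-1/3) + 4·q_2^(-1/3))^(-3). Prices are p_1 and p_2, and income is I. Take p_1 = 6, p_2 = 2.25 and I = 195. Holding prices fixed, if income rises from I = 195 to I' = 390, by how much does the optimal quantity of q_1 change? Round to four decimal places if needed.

MRS = MU_q_1/MU_q_2 = (5/4)·(q_2/q_1)^(4/3). Set equal to p_1/p_2.
Solve for the ratio: q_2/q_1 = [(4/5)·p_1/p_2]^(0.75).
Substitute q_2 = (q_2/q_1)·q_1 into the budget: q_1* = I/(p_1 + p_2·(q_2/q_1)).
Numerically q_2/q_1 = 1.7652, so q_1* = 195/(6 + 2.25·1.7652) = 19.5553.
At I' = 390: q_1* = 39.1107. Change: 39.1107 − 19.5553 = 19.5553.

Δq_1* = 19.5553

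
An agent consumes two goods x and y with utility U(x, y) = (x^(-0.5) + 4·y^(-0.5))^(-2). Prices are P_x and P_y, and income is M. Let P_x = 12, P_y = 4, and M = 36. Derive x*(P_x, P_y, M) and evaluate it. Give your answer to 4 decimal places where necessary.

x* = 1.092

MU_x ∝ x^(-1.5), MU_y ∝ 4·y^(-1.5), so MRS = (1/4)·(y/x)^(1.5) = P_x/P_y.
Hence y/x = (4·P_x/P_y)^(1/(1.5)), i.e. raised to the 2/3 power.
With the ratio pinned down, the budget gives x* = M/(P_x + P_y·(y/x)) and y* = (y/x)·x*.
Numerically y/x = 5.241483, so x* = 36/(12 + 4·5.241483) = 1.092.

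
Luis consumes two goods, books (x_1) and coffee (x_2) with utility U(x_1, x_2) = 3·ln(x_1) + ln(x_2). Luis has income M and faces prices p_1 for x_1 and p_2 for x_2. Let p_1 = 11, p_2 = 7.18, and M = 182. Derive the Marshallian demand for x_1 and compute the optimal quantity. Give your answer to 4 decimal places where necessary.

MU_x_1/MU_x_2 = (3·x_2)/(x_1); tangency sets this equal to p_1/p_2.
So 3·p_2·x_2 = p_1·x_1; combined with the budget, a share 0.75 of income goes to x_1.
Demand: x_1*(p_1,p_2,M) = 0.75·M/p_1 and x_2* = 0.25·M/p_2.
At p_1=11, p_2=7.18, M=182: x_1* = 0.75·182/11 = 12.4091.

x_1* = 12.4091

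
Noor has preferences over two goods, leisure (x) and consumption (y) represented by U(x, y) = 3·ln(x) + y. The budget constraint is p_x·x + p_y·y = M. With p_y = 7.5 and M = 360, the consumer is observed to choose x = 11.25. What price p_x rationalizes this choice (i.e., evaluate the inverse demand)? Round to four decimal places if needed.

Set MRS = p_x/p_y: (3/x)/1 = p_x/p_y.
So x*(p_x,p_y) = 3·p_y/p_x, independent of income; and y* = (M − 3·p_y)/p_y.
Set x* = 11.25 in the demand function and solve for p_x: p_x = 2.

p_x = 2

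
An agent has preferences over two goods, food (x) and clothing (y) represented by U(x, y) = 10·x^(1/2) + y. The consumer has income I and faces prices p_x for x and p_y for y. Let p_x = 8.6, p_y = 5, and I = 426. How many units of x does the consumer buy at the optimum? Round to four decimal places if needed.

Solve: √x = 5·p_y/p_x, so x*(p_x,p_y) = (5·p_y/p_x)², and y* = (I − p_x·x*)/p_y.
Plugging in: x* = (5·5/8.6)² = 8.4505.

x* = 8.4505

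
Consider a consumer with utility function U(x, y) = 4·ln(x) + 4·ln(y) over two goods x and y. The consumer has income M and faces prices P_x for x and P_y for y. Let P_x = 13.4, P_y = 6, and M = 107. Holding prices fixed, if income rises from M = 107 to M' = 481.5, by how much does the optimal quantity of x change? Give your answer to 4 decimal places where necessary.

The MRS is y/x. Set MRS = P_x/P_y.
So 4·P_y·y = 4·P_x·x; combined with the budget, a share 0.5 of income goes to x.
Demand: x*(P_x,P_y,M) = 0.5·M/P_x and y* = 0.5·M/P_y.
At P_x=13.4, P_y=6, M=107: x* = 0.5·107/13.4 = 3.9925.
At M' = 481.5: x* = 17.9664. Change: 17.9664 − 3.9925 = 13.9739.

Δx* = 13.9739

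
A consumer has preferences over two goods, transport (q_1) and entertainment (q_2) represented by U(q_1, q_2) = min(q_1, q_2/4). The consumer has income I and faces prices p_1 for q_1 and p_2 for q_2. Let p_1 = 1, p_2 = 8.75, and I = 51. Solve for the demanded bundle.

q_1* = 1.4167, q_2* = 5.6667

Demand: q_1*(p_1,p_2,I) = I/(p_1 + 4·p_2), q_2* = 4·I/(p_1 + 4·p_2).
Here 1 + 4·8.75 = 36, giving q_1* = 1.4167 and q_2* = 5.6667.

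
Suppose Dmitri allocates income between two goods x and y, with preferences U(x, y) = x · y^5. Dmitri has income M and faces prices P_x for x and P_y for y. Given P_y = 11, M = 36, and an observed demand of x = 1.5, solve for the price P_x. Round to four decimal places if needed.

P_x = 4

Tangency: MRS = (1/5)·y/x = P_x/P_y.
Rearranging, P_y·y = 5·P_x·x. Substituting into the budget gives P_x·x·(1 + 5) = M.
Demand: x*(P_x,P_y,M) = 1/6·M/P_x and y* = 5/6·M/P_y.
Set x* = 1.5 in the demand function and solve for P_x: P_x = 4.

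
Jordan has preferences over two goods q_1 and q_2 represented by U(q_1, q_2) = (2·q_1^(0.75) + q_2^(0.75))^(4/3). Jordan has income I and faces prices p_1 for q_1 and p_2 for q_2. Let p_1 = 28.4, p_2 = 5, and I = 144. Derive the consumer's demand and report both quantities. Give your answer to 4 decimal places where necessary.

MRS = MU_q_1/MU_q_2 = 2·(q_2/q_1)^(0.25). Set equal to p_1/p_2.
Solve for the ratio: q_2/q_1 = [(1/2)·p_1/p_2]^(4).
With the ratio pinned down, the budget gives q_1* = I/(p_1 + p_2·(q_2/q_1)) and q_2* = (q_2/q_1)·q_1*.
Numerically q_2/q_1 = 65.053903, so q_1* = 144/(28.4 + 5·65.053903) = 0.4072 and q_2* = 65.053903·0.4072 = 26.4873.

q_1* = 0.4072, q_2* = 26.4873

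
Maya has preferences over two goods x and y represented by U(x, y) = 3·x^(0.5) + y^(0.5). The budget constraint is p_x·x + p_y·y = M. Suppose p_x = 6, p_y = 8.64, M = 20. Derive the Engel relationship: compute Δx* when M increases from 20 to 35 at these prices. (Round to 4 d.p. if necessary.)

Δx* = 2.3209

MU_x ∝ 3·x^(-0.5), MU_y ∝ y^(-0.5), so MRS = 3·(y/x)^(0.5) = p_x/p_y.
Solve for the ratio: y/x = [(1/3)·p_x/p_y]^(2).
Substitute y = (y/x)·x into the budget: x* = M/(p_x + p_y·(y/x)).
Numerically y/x = 0.053584, so x* = 20/(6 + 8.64·0.053584) = 3.0946.
At M' = 35: x* = 5.4155. Change: 5.4155 − 3.0946 = 2.3209.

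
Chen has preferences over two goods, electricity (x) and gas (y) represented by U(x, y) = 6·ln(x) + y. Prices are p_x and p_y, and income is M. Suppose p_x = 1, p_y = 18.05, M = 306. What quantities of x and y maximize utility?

Set MRS = p_x/p_y: (6/x)/1 = p_x/p_y.
So x*(p_x,p_y) = 6·p_y/p_x, independent of income; and y* = (M − 6·p_y)/p_y.
At the given prices: x* = 6·18.05/1 = 108.3, and y* = 10.9529.

x* = 108.3, y* = 10.9529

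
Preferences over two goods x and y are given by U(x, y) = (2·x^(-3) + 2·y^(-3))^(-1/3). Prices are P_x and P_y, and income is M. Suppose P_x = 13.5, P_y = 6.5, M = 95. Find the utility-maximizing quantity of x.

From the CES first-order condition, (y/x)^(4) = P_x/P_y.
Solve for the ratio: y/x = [P_x/P_y]^(0.25).
Substitute y = (y/x)·x into the budget: x* = M/(P_x + P_y·(y/x)).
Numerically y/x = 1.20048, so x* = 95/(13.5 + 6.5·1.20048) = 4.4594.

x* = 4.4594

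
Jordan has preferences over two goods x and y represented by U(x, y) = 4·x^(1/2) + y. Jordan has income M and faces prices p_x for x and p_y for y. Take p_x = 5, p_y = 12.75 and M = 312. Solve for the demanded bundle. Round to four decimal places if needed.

Utility is quasi-linear in y; the FOC for x is 2/√x = p_x/p_y.
Solve: √x = 2·p_y/p_x, so x*(p_x,p_y) = (2·p_y/p_x)², and y* = (M − p_x·x*)/p_y.
Plugging in: x* = (2·12.75/5)² = 26.01, y* = 14.2706.

x* = 26.01, y* = 14.2706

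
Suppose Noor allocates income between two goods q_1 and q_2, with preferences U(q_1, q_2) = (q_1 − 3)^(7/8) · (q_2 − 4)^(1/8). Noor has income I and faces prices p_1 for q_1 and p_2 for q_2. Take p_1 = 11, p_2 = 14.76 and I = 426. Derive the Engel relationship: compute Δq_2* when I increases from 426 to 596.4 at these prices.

Substituting into the budget: q_1* = 3 + 0.875·(I − 3·p_1 − 4·p_2)/p_1, and q_2* = 4 + 0.125·(…)/p_2.
Discretionary income = 426 − 3·11 − 4·14.76 = 333.96; q_2* = 4 + 0.125·333.96/14.76 = 6.8283.
At I' = 596.4: q_2* = 8.2713. Change: 8.2713 − 6.8283 = 1.4431.

Δq_2* = 1.4431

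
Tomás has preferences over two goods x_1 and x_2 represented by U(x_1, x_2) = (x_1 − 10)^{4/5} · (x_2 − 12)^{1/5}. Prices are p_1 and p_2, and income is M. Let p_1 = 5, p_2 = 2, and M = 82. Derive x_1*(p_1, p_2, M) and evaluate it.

MRS = 4·(x_2−12)/(x_1−10). Tangency with p_1/p_2 gives x_2−12 = (1/4)·(p_1/p_2)·(x_1−10).
Substituting into the budget: x_1* = 10 + 0.8·(M − 10·p_1 − 12·p_2)/p_1, and x_2* = 12 + 0.2·(…)/p_2.
Discretionary income = 82 − 10·5 − 12·2 = 8; x_1* = 10 + 0.8·8/5 = 11.28.

x_1* = 11.28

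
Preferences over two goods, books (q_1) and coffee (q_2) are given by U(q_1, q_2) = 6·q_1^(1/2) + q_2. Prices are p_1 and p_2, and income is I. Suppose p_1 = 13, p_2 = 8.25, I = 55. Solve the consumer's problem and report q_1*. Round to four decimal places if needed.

Utility is quasi-linear in q_2; the FOC for q_1 is 3/√q_1 = p_1/p_2.
Thus q_1* = (3·p_2/p_1)² — independent of I — with the rest of income spent on q_2.
Plugging in: q_1* = (3·8.25/13)² = 3.6246.

q_1* = 3.6246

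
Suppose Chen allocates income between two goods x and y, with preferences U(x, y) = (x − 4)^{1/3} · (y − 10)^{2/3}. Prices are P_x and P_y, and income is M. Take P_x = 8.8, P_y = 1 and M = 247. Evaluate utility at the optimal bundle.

V = 51.7201

This is Cobb-Douglas in (x−4, y−10): tangency gives 1/3·P_y·(y−10) = 2/3·P_x·(x−4).
Substituting into the budget: x* = 4 + 1/3·(M − 4·P_x − 10·P_y)/P_x, and y* = 10 + 2/3·(…)/P_y.
Discretionary income = 247 − 4·8.8 − 10·1 = 201.8; x* = 4 + 1/3·201.8/8.8 = 11.6439; y* = 10 + 2/3·201.8/1 = 144.5333.
Utility at the optimum: U(11.6439, 144.5333) = 51.7201.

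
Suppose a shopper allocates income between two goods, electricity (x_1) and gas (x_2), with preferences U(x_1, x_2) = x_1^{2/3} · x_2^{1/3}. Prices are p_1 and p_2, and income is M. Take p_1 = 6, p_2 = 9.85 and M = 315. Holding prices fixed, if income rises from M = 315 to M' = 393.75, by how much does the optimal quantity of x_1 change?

Δx_1* = 8.75

Demand: x_1*(p_1,p_2,M) = 2/3·M/p_1 and x_2* = 1/3·M/p_2.
At p_1=6, p_2=9.85, M=315: x_1* = 2/3·315/6 = 35.
At M' = 393.75: x_1* = 43.75. Change: 43.75 − 35 = 8.75.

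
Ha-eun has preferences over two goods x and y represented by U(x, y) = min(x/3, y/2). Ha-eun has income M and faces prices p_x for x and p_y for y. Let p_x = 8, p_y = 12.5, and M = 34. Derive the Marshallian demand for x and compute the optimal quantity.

Leontief preferences: the optimum is at the kink where x/3 = y/2, i.e. y = (2/3)·x.
Budget: p_x·x + p_y·(2/3)·x = M, so (3·p_x + 2·p_y)·x = 3·M.
Demand: x*(p_x,p_y,M) = 3·M/(3·p_x + 2·p_y), y* = 2·M/(3·p_x + 2·p_y).
Here 3·8 + 2·12.5 = 49, giving x* = 2.0816.

x* = 2.0816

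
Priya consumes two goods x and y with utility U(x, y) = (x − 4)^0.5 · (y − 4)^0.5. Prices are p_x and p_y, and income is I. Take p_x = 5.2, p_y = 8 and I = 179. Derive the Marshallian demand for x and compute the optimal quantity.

After buying the subsistence bundle (4, 4), a share 0.5 of the remaining income goes to x: x* = 4 + 0.5·(I − 4p_x − 4p_y)/p_x.
Discretionary income = 179 − 4·5.2 − 4·8 = 126.2; x* = 4 + 0.5·126.2/5.2 = 16.1346.

x* = 16.1346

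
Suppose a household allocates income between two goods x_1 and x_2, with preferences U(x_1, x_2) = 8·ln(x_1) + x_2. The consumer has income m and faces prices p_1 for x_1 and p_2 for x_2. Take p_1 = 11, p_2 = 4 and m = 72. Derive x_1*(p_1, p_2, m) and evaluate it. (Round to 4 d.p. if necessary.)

So x_1*(p_1,p_2) = 8·p_2/p_1, independent of income; and x_2* = (m − 8·p_2)/p_2.
At the given prices: x_1* = 8·4/11 = 2.9091.

x_1* = 2.9091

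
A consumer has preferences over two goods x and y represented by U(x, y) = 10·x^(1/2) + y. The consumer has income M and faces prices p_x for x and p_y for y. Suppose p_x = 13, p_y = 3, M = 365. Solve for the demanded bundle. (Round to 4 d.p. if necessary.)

Set MRS = p_x/p_y: 5·x^(−1/2) = p_x/p_y.
Thus x* = (5·p_y/p_x)² — independent of M — with the rest of income spent on y.
Plugging in: x* = (5·3/13)² = 1.3314, y* = 115.8974.

x* = 1.3314, y* = 115.8974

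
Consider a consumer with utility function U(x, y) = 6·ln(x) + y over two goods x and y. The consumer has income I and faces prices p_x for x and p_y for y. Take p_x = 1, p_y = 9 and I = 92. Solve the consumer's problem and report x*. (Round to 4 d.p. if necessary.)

Set MRS = p_x/p_y: (6/x)/1 = p_x/p_y.
So x*(p_x,p_y) = 6·p_y/p_x, independent of income; and y* = (I − 6·p_y)/p_y.
At the given prices: x* = 6·9/1 = 54.

x* = 54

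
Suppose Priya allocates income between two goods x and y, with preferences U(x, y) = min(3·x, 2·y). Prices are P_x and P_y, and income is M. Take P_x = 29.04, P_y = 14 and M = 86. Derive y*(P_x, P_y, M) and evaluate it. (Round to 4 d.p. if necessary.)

Leontief preferences: the optimum is at the kink where x/2 = y/3, i.e. y = (3/2)·x.
Budget: P_x·x + P_y·(3/2)·x = M, so (2·P_x + 3·P_y)·x = 2·M.
Demand: x*(P_x,P_y,M) = 2·M/(2·P_x + 3·P_y), y* = 3·M/(2·P_x + 3·P_y).
Here 2·29.04 + 3·14 = 100.08, giving y* = 2.5779.

y* = 2.5779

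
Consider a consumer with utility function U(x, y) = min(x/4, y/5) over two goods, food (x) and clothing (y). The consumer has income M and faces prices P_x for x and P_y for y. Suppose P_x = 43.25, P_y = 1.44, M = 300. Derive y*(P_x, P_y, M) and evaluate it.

With perfect complements, no substitution: consume in ratio x:y = 4:5.
Budget: P_x·x + P_y·(5/4)·x = M, so (4·P_x + 5·P_y)·x = 4·M.
Demand: x*(P_x,P_y,M) = 4·M/(4·P_x + 5·P_y), y* = 5·M/(4·P_x + 5·P_y).
Here 4·43.25 + 5·1.44 = 180.2, giving y* = 8.3241.

y* = 8.3241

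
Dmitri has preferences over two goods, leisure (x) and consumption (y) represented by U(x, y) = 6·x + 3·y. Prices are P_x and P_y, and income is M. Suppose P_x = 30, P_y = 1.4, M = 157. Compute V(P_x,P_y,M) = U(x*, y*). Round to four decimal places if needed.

V = 336.4286

Perfect substitutes: compare marginal utility per dollar. 6/P_x vs 3/P_y → 0.2 vs 2.1429.
y gives more utility per dollar, so spend all income on y: y* = M/P_y, x* = 0.
Numerically: x* = 0, y* = 112.1429.
Utility at the optimum: U(0, 112.1429) = 336.4286.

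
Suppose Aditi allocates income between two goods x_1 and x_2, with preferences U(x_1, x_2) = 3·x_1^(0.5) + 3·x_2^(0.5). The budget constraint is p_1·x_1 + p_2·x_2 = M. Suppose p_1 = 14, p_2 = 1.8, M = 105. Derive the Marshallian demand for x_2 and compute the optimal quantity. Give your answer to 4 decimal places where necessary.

x_2* = 51.6878

MRS = MU_x_1/MU_x_2 = (x_2/x_1)^(0.5). Set equal to p_1/p_2.
Solve for the ratio: x_2/x_1 = [p_1/p_2]^(2).
Substitute x_2 = (x_2/x_1)·x_1 into the budget: x_1* = M/(p_1 + p_2·(x_2/x_1)).
Numerically x_2/x_1 = 60.493827, so x_1* = 105/(14 + 1.8·60.493827) = 0.8544 and x_2* = 60.493827·0.8544 = 51.6878.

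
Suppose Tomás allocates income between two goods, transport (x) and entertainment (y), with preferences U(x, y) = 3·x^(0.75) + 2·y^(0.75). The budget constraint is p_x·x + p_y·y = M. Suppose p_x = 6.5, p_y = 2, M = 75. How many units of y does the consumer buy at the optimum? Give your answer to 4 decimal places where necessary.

MRS = MU_x/MU_y = (3/2)·(y/x)^(0.25). Set equal to p_x/p_y.
Solve for the ratio: y/x = [(2/3)·p_x/p_y]^(4).
With the ratio pinned down, the budget gives x* = M/(p_x + p_y·(y/x)) and y* = (y/x)·x*.
Numerically y/x = 22.037809, so x* = 75/(6.5 + 2·22.037809) = 1.4829 and y* = 22.037809·1.4829 = 32.6805.

y* = 32.6805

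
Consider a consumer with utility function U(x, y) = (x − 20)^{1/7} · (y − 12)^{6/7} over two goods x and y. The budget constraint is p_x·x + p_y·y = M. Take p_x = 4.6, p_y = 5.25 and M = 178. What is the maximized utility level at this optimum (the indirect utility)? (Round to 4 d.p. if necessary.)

This is Cobb-Douglas in (x−20, y−12): tangency gives 1/7·p_y·(y−12) = 6/7·p_x·(x−20).
Substituting into the budget: x* = 20 + 1/7·(M − 20·p_x − 12·p_y)/p_x, and y* = 12 + 6/7·(…)/p_y.
Discretionary income = 178 − 20·4.6 − 12·5.25 = 23; x* = 20 + 1/7·23/4.6 = 20.7143; y* = 12 + 6/7·23/5.25 = 15.7551.
Utility at the optimum: U(20.7143, 15.7551) = 2.9625.

V = 2.9625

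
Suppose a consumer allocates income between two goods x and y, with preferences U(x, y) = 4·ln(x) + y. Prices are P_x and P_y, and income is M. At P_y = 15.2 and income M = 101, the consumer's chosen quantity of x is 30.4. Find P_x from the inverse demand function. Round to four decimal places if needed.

P_x = 2

MU_x = 4/x, MU_y = 1. Tangency: 4/x = P_x/P_y.
So x*(P_x,P_y) = 4·P_y/P_x, independent of income; and y* = (M − 4·P_y)/P_y.
Set x* = 30.4 in the demand function and solve for P_x: P_x = 2.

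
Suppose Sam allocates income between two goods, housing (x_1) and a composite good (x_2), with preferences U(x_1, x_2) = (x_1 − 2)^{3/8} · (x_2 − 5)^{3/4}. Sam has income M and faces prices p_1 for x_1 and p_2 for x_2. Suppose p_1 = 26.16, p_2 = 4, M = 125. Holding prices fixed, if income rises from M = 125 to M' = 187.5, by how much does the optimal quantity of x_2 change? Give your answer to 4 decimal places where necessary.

Let x_1' = x_1−2, x_2' = x_2−5. MRS = (1/2)·x_2'/x_1' = p_1/p_2.
Substituting into the budget: x_1* = 2 + 1/3·(M − 2·p_1 − 5·p_2)/p_1, and x_2* = 5 + 2/3·(…)/p_2.
Discretionary income = 125 − 2·26.16 − 5·4 = 52.68; x_2* = 5 + 2/3·52.68/4 = 13.78.
At M' = 187.5: x_2* = 24.1967. Change: 24.1967 − 13.78 = 10.4167.

Δx_2* = 10.4167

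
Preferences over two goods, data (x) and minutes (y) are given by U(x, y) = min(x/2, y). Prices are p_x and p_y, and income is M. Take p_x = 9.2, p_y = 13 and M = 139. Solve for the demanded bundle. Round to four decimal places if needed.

Leontief preferences: the optimum is at the kink where x/2 = y/1, i.e. y = (1/2)·x.
Budget: p_x·x + p_y·(1/2)·x = M, so (2·p_x + p_y)·x = 2·M.
Demand: x*(p_x,p_y,M) = 2·M/(2·p_x + p_y), y* = M/(2·p_x + p_y).
Here 2·9.2 + 13 = 31.4, giving x* = 8.8535 and y* = 4.4268.

x* = 8.8535, y* = 4.4268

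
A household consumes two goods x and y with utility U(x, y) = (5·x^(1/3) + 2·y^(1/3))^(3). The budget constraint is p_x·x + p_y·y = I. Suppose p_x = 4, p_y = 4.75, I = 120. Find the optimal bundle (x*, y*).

With the ratio pinned down, the budget gives x* = I/(p_x + p_y·(y/x)) and y* = (y/x)·x*.
Numerically y/x = 0.195497, so x* = 120/(4 + 4.75·0.195497) = 24.3476 and y* = 0.195497·24.3476 = 4.7599.

x* = 24.3476, y* = 4.7599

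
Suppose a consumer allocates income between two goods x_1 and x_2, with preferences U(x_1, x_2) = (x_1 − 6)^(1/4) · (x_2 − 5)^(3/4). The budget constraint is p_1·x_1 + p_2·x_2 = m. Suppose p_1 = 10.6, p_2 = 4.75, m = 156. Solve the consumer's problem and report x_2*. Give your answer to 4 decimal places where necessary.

This is Cobb-Douglas in (x_1−6, x_2−5): tangency gives 0.25·p_2·(x_2−5) = 0.75·p_1·(x_1−6).
After buying the subsistence bundle (6, 5), a share 0.25 of the remaining income goes to x_1: x_1* = 6 + 0.25·(m − 6p_1 − 5p_2)/p_1.
Discretionary income = 156 − 6·10.6 − 5·4.75 = 68.65; x_2* = 5 + 0.75·68.65/4.75 = 15.8395.

x_2* = 15.8395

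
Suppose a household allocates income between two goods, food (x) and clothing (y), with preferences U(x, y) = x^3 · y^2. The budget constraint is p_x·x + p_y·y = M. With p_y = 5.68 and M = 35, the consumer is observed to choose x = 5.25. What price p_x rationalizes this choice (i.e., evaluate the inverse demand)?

p_x = 4

The MRS is (3/2)·y/x. Set MRS = p_x/p_y.
So 3·p_y·y = 2·p_x·x; combined with the budget, a share 0.6 of income goes to x.
Demand: x*(p_x,p_y,M) = 0.6·M/p_x and y* = 0.4·M/p_y.
Set x* = 5.25 in the demand function and solve for p_x: p_x = 4.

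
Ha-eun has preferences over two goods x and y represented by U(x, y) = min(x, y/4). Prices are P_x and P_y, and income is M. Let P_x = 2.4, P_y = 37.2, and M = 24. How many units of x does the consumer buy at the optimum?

x* = 0.1587

With perfect complements, no substitution: consume in ratio x:y = 1:4.
Budget: P_x·x + P_y·4·x = M, so (P_x + 4·P_y)·x = M.
Demand: x*(P_x,P_y,M) = M/(P_x + 4·P_y), y* = 4·M/(P_x + 4·P_y).
Here 2.4 + 4·37.2 = 151.2, giving x* = 0.1587.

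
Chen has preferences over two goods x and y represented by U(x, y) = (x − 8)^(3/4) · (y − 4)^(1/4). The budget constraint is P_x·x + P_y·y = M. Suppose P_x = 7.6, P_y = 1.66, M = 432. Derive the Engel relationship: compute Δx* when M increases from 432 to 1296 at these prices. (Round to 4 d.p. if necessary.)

This is Cobb-Douglas in (x−8, y−4): tangency gives 0.75·P_y·(y−4) = 0.25·P_x·(x−8).
After buying the subsistence bundle (8, 4), a share 0.75 of the remaining income goes to x: x* = 8 + 0.75·(M − 8P_x − 4P_y)/P_x.
Discretionary income = 432 − 8·7.6 − 4·1.66 = 364.56; x* = 8 + 0.75·364.56/7.6 = 43.9763.
At M' = 1296: x* = 129.2395. Change: 129.2395 − 43.9763 = 85.2632.

Δx* = 85.2632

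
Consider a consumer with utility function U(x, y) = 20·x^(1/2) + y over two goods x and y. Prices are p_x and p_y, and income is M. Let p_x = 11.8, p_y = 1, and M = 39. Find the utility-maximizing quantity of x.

x* = 0.7182

Utility is quasi-linear in y; the FOC for x is 10/√x = p_x/p_y.
Thus x* = (10·p_y/p_x)² — independent of M — with the rest of income spent on y.
Plugging in: x* = (10·1/11.8)² = 0.7182.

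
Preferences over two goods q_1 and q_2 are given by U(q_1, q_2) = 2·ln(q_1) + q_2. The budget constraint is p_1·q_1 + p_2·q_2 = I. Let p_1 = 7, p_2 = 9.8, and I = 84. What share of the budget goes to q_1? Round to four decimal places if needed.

share on q_1 = 0.2333

Set MRS = p_1/p_2: (2/q_1)/1 = p_1/p_2.
So q_1*(p_1,p_2) = 2·p_2/p_1, independent of income; and q_2* = (I − 2·p_2)/p_2.
At the given prices: q_1* = 2·9.8/7 = 2.8, and q_2* = 6.5714.
Expenditure on q_1: 7·2.8 = 19.6; share = 0.2333.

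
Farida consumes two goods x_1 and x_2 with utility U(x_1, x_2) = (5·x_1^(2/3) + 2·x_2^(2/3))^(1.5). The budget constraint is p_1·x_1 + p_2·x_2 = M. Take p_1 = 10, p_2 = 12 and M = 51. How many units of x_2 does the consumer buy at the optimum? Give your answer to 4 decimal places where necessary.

MU_x_1 ∝ 5·x_1^(-1/3), MU_x_2 ∝ 2·x_2^(-1/3), so MRS = (5/2)·(x_2/x_1)^(1/3) = p_1/p_2.
Solve for the ratio: x_2/x_1 = [(2/5)·p_1/p_2]^(3).
Substitute x_2 = (x_2/x_1)·x_1 into the budget: x_1* = M/(p_1 + p_2·(x_2/x_1)).
Numerically x_2/x_1 = 0.037037, so x_1* = 51/(10 + 12·0.037037) = 4.883 and x_2* = 0.037037·4.883 = 0.1809.

x_2* = 0.1809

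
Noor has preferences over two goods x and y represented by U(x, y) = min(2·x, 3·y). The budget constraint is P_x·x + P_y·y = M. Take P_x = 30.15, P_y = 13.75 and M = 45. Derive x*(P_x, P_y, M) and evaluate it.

x* = 1.1446

Leontief preferences: the optimum is at the kink where x/3 = y/2, i.e. y = (2/3)·x.
Budget: P_x·x + P_y·(2/3)·x = M, so (3·P_x + 2·P_y)·x = 3·M.
Demand: x*(P_x,P_y,M) = 3·M/(3·P_x + 2·P_y), y* = 2·M/(3·P_x + 2·P_y).
Here 3·30.15 + 2·13.75 = 117.95, giving x* = 1.1446.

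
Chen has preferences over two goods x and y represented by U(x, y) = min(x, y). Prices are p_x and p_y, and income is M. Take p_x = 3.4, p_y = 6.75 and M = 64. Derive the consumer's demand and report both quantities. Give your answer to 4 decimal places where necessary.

x* = 6.3054, y* = 6.3054

Leontief preferences: the optimum is at the kink where x/1 = y/1, i.e. y = x.
Budget: p_x·x + p_y·x = M, so (p_x + p_y)·x = M.
Demand: x*(p_x,p_y,M) = M/(p_x + p_y), y* = M/(p_x + p_y).
Here 3.4 + 6.75 = 10.15, giving x* = 6.3054 and y* = 6.3054.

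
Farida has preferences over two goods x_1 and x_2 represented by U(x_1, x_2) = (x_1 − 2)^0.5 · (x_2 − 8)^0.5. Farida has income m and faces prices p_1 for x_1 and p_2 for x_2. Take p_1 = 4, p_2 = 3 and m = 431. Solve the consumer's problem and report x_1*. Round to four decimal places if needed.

Let x_1' = x_1−2, x_2' = x_2−8. MRS = x_2'/x_1' = p_1/p_2.
After buying the subsistence bundle (2, 8), a share 0.5 of the remaining income goes to x_1: x_1* = 2 + 0.5·(m − 2p_1 − 8p_2)/p_1.
Discretionary income = 431 − 2·4 − 8·3 = 399; x_1* = 2 + 0.5·399/4 = 51.875.

x_1* = 51.875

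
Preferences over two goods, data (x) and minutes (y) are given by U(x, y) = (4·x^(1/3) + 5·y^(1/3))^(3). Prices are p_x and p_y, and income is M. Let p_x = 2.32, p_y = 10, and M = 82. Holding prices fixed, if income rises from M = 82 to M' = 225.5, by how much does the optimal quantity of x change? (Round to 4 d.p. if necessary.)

From the CES first-order condition, (4/5)·(y/x)^(2/3) = p_x/p_y.
Hence y/x = ((5/4)·p_x/p_y)^(1/(2/3)), i.e. raised to the 1.5 power.
Substitute y = (y/x)·x into the budget: x* = M/(p_x + p_y·(y/x)).
Numerically y/x = 0.15617, so x* = 82/(2.32 + 10·0.15617) = 21.1248.
At M' = 225.5: x* = 58.0931. Change: 58.0931 − 21.1248 = 36.9684.

Δx* = 36.9684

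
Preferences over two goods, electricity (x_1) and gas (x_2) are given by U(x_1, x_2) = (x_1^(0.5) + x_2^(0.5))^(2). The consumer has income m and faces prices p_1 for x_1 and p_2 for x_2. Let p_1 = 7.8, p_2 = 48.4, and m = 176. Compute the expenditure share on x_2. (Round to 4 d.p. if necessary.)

MU_x_1 ∝ x_1^(-0.5), MU_x_2 ∝ x_2^(-0.5), so MRS = (x_2/x_1)^(0.5) = p_1/p_2.
Hence x_2/x_1 = (p_1/p_2)^(1/(0.5)), i.e. raised to the 2 power.
With the ratio pinned down, the budget gives x_1* = m/(p_1 + p_2·(x_2/x_1)) and x_2* = (x_2/x_1)·x_1*.
Numerically x_2/x_1 = 0.025972, so x_1* = 176/(7.8 + 48.4·0.025972) = 19.4324 and x_2* = 0.025972·19.4324 = 0.5047.
Expenditure on x_2: 48.4·0.5047 = 24.427; share = 0.1388.

share on x_2 = 0.1388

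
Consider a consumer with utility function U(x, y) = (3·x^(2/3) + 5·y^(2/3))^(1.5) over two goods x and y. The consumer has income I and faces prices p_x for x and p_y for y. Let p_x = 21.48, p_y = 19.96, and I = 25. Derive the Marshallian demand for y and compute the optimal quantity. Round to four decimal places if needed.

MRS = MU_x/MU_y = (3/5)·(y/x)^(1/3). Set equal to p_x/p_y.
Hence y/x = ((5/3)·p_x/p_y)^(1/(1/3)), i.e. raised to the 3 power.
With the ratio pinned down, the budget gives x* = I/(p_x + p_y·(y/x)) and y* = (y/x)·x*.
Numerically y/x = 5.769889, so x* = 25/(21.48 + 19.96·5.769889) = 0.183 and y* = 5.769889·0.183 = 1.0556.

y* = 1.0556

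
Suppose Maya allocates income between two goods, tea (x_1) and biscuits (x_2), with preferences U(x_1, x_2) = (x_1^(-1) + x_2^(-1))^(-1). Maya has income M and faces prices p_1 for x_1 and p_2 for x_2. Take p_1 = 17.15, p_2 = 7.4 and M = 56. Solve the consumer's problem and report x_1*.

MU_x_1 ∝ x_1^(-2), MU_x_2 ∝ x_2^(-2), so MRS = (x_2/x_1)^(2) = p_1/p_2.
Solve for the ratio: x_2/x_1 = [p_1/p_2]^(0.5).
With the ratio pinned down, the budget gives x_1* = M/(p_1 + p_2·(x_2/x_1)) and x_2* = (x_2/x_1)·x_1*.
Numerically x_2/x_1 = 1.522356, so x_1* = 56/(17.15 + 7.4·1.522356) = 1.9708.

x_1* = 1.9708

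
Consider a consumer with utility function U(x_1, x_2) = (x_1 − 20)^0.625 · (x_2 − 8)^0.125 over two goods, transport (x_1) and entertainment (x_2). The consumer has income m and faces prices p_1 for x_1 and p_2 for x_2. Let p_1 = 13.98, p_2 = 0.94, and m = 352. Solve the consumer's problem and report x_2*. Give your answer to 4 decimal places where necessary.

MRS = 5·(x_2−8)/(x_1−20). Tangency with p_1/p_2 gives x_2−8 = (1/5)·(p_1/p_2)·(x_1−20).
Substituting into the budget: x_1* = 20 + 5/6·(m − 20·p_1 − 8·p_2)/p_1, and x_2* = 8 + 1/6·(…)/p_2.
Discretionary income = 352 − 20·13.98 − 8·0.94 = 64.88; x_2* = 8 + 1/6·64.88/0.94 = 19.5035.

x_2* = 19.5035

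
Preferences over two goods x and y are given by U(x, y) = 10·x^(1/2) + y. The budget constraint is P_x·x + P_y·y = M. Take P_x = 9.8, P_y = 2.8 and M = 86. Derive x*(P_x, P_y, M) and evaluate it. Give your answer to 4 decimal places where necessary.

x* = 2.0408

Thus x* = (5·P_y/P_x)² — independent of M — with the rest of income spent on y.
Plugging in: x* = (5·2.8/9.8)² = 2.0408.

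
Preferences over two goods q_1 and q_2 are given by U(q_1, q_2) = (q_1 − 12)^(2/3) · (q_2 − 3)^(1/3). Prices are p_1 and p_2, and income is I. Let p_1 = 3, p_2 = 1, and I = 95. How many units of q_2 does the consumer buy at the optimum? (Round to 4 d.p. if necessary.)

MRS = 2·(q_2−3)/(q_1−12). Tangency with p_1/p_2 gives q_2−3 = (1/2)·(p_1/p_2)·(q_1−12).
After buying the subsistence bundle (12, 3), a share 2/3 of the remaining income goes to q_1: q_1* = 12 + 2/3·(I − 12p_1 − 3p_2)/p_1.
Discretionary income = 95 − 12·3 − 3·1 = 56; q_2* = 3 + 1/3·56/1 = 21.6667.

q_2* = 21.6667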